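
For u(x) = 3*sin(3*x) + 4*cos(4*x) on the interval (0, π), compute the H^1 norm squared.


||u||_{H^1(0,π)}^2 = -2448/7 + 181*π

u'(x) = -16*sin(4*x) + 9*cos(3*x).
Expand u² and (u')² and integrate term by term on (0, π), using: for integers n ≥ 1, ∫_0^π sin²(nx) dx = ∫_0^π cos²(nx) dx = π/2; for n ≠ n', ∫_0^π sin(nx)sin(n'x) dx = ∫_0^π cos(nx)cos(n'x) dx = 0; and by product-to-sum, ∫_0^π sin(nx)cos(n'x) dx = ½∫_0^π [sin((n+n')x) + sin((n−n')x)] dx, which is 0 when n+n' is even and 2n/(n²−n'²) when n+n' is odd (it need not vanish on (0, π)).
  u² squared terms: (3)²·∫sin(3x)² dx = 9·π/2 = 9*π/2;  (4)²·∫cos(4x)² dx = 16·π/2 = 8*π.
  u² cross terms: 2·(3)·(4)·∫sin(3x)·cos(4x) dx = 24·(-6/7) = -144/7.
  So ∫_0^π u² dx = 9*π/2 + 8*π − 144/7 = -144/7 + 25*π/2.
  (u')² squared terms: (-16)²·∫sin(4x)² dx = 256·π/2 = 128*π;  (9)²·∫cos(3x)² dx = 81·π/2 = 81*π/2.
  (u')² cross terms: 2·(-16)·(9)·∫sin(4x)·cos(3x) dx = -288·(8/7) = -2304/7.
  So ∫_0^π (u')² dx = 128*π + 81*π/2 − 2304/7 = -2304/7 + 337*π/2.
||u||_{H^1}^2 = (-144/7 + 25*π/2) + (-2304/7 + 337*π/2) = -2448/7 + 181*π.


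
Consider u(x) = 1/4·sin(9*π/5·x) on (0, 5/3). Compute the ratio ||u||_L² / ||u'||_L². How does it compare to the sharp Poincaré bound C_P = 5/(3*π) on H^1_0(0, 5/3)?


||u||_L² / ||u'||_L² = 5/(9*π) < C_P = 5/(3*π).

u(x) = 1/4·sin(9*π/5·x), so u'(x) = 9*π*cos(9*π*x/5)/20.
Writing u(x) = A·sin(kπx/L) with A = 1/4 and k = 3, use ∫_0^L sin²(kπx/L) dx = L/2 and ∫_0^L cos²(kπx/L) dx = L/2.
u² = 1/16·sin²(9*π/5·x) and (u')² = 81*π^2/400·cos²(9*π/5·x), and each of sin², cos² integrates to L/2 = 5/6 over (0, 5/3).
∫_0^5/3 u² dx = 5/96, so ||u||_L² = sqrt(30)/24.
∫_0^5/3 (u')² dx = 27*π^2/160, so ||u'||_L² = 3*sqrt(30)*π/40.
Ratio ||u||_L² / ||u'||_L² = 5/(9*π).
Sharp Poincaré constant on H^1_0(0, 5/3) is C_P = L/π = 5/(3*π), achieved by sin(3*π/5·x).
This is the k = 3 harmonic; the ratio L/(kπ) is strictly less than C_P = L/π, consistent with the sharp inequality ||u||_L² ≤ C_P ||u'||_L².


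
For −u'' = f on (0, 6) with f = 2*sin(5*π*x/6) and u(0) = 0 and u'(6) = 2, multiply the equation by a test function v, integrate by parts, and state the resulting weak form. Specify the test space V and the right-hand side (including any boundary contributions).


V = {v ∈ H^1(0, 6) : v(0) = 0} (test functions vanish at x = 0 where u is specified); weak form: ∫_0^6 u'v' dx = ∫_0^6 (2*sin(5*π*x/6)) v dx + 2·v(6) for all v ∈ V.

Multiply both sides by a test function v and integrate from 0 to 6:
  ∫_0^6 −u''(x) v(x) dx = ∫_0^6 f(x) v(x) dx.
Integrate the LHS by parts once:
  ∫_0^6 −u'' v dx = −[u'(x) v(x)]_0^6 + ∫_0^6 u'(x) v'(x) dx.
Thus ∫_0^6 u'(x) v'(x) dx = ∫_0^6 f(x) v(x) dx + [u'(x) v(x)]_0^6.
Choose V so that boundary terms are either known or forced to vanish.
Mixed BC: u(0) = 0 (Dirichlet) and u'(6) = 2 (Neumann). Define V = {v ∈ H^1(0, 6) : v(0) = 0}. Then [u' v]_0^6 = u'(6)·v(6) − u'(0)·0 = 2·v(6).
Weak formulation: find u (satisfying any essential BC) such that ∫_0^6 u'(x) v'(x) dx = ∫_0^6 f v dx + 2·v(6) for all v ∈ V (Dirichlet at 0 absorbed into V; Neumann datum at x = 6 contributes the boundary term).
Substituting f(x) = 2*sin(5*π*x/6), the right-hand side is ∫_0^6 (2*sin(5*π*x/6)) v dx + 2·v(6).


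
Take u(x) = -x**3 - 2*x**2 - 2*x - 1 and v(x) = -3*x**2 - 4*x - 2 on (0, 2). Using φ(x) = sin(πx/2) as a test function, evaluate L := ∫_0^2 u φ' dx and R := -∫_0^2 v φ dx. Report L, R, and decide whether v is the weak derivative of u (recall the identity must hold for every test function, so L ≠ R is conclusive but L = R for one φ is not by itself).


LHS = -96/π^3 + 48/π, RHS = -96/π^3 + 48/π. Yes, v = u' weakly.

u(x) = -x**3 - 2*x**2 - 2*x - 1, classical derivative u'(x) = -3*x**2 - 4*x - 2.
φ(x) = sin(πx/2), so φ'(x) = π*cos(π*x/2)/2.
Note φ(0) = φ(2) = 0, so the boundary term u·φ vanishes.
LHS = ∫_0^2 u(x) φ'(x) dx = ∫_0^2 (-π*x^3*cos(π*x/2)/2 - π*x^2*cos(π*x/2) - π*x*cos(π*x/2) - π*cos(π*x/2)/2) dx. Term by term:
  ∫_0^2 -π*cos(π*x/2)/2 dx = 0;  ∫_0^2 -π*x*cos(π*x/2) dx = 8/π;  ∫_0^2 -π*x^2*cos(π*x/2) dx = 16/π;
  ∫_0^2 -π*x^3*cos(π*x/2)/2 dx = -96/π^3 + 24/π.
Sum: 0 + 8/π + 16/π + -96/π^3 + 24/π = -96/π^3 + 48/π.
So LHS = -96/π^3 + 48/π.
∫_0^2 v(x) φ(x) dx = ∫_0^2 (-3*x^2*sin(π*x/2) - 4*x*sin(π*x/2) - 2*sin(π*x/2)) dx. Term by term:
  ∫_0^2 -2*sin(π*x/2) dx = -8/π;  ∫_0^2 -4*x*sin(π*x/2) dx = -16/π;  ∫_0^2 -3*x^2*sin(π*x/2) dx = -24/π + 96/π^3.
Sum: -8/π − 16/π + -24/π + 96/π^3 = -48/π + 96/π^3.
So RHS = -∫_0^2 v(x) φ(x) dx = -96/π^3 + 48/π.
LHS = RHS, so the identity holds for this test φ.
Moreover u is smooth here and v(x) = u'(x) = -3*x**2 - 4*x - 2 pointwise, so the identity holds for every test function. Hence v is the weak derivative of u.


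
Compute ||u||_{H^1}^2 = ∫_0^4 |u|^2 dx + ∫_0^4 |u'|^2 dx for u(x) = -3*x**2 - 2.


||u||_{H^1}^2 = 14416/5

The H^1 norm (squared) on an interval (0, L) is
  ||u||_{H^1}^2 = ∫_0^L u(x)^2 dx + ∫_0^L u'(x)^2 dx.
Compute u'(x) = -6*x.
Then u(x)^2 = 9*x**4 + 12*x**2 + 4 and u'(x)^2 = 36*x**2.
Integrate each monomial from 0 to 4 using ∫_0^4 c·x^n dx = c·4^(n+1)/(n+1):
  ∫_0^4 u(x)^2 dx = ∫_0^4 (9*x^4 + 12*x^2 + 4) dx. Term by term:
    ∫_0^4 9*x^4 dx = 9216/5;  ∫_0^4 12*x^2 dx = 256;  ∫_0^4 4 dx = 16.
  Sum: 9216/5 + 256 + 16 = 10576/5.
  ∫_0^4 u'(x)^2 dx = ∫_0^4 (36*x^2) dx. Term by term:
    ∫_0^4 36*x^2 dx = 768.
Adding: ||u||_{H^1}^2 = 10576/5 + 768 = 14416/5.


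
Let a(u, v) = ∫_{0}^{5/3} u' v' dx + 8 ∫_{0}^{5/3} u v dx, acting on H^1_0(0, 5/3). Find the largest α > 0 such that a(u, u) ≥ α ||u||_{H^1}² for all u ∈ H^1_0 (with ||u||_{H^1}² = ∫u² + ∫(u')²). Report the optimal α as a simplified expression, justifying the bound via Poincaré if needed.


α = 1

Coercivity of a(·,·) on H^1_0(0, 5/3) means a(u, u) ≥ α ||u||_{H^1}² for every u ∈ H^1_0.
The interval has length L = 5/3, and Poincaré/coercivity depend only on L. Here a(u, u) = ∫(u')² + (8)·∫u².
Here c = 8 ≥ 1, so a(u,u) = ∫(u')² + c∫u² ≥ ∫(u')² + ∫u² = ||u||_{H^1}², i.e. α = 1 works. No larger α is possible: a(u,u) ≥ α||u||_{H^1}² means (1−α)∫(u')² ≥ (α−c)∫u², and for the modes u_n = sin(nπ(x−x₀)/L) (x₀ the left endpoint) one has ∫u_n²/∫(u_n')² = (L/(nπ))² → 0, so a(u_n,u_n)/||u_n||_{H^1}² → 1. Hence the optimal constant is α = 1.
Therefore α = 1.


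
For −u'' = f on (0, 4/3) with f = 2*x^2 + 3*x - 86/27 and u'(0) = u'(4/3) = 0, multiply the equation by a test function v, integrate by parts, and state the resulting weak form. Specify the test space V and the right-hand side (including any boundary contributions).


V = H^1(0, 4/3) (no boundary constraint on v; u is determined up to an additive constant); weak form: ∫_0^4/3 u'v' dx = ∫_0^4/3 (2*x^2 + 3*x - 86/27) v dx for all v ∈ V.

Multiply both sides by a test function v and integrate from 0 to 4/3:
  ∫_0^4/3 −u''(x) v(x) dx = ∫_0^4/3 f(x) v(x) dx.
Integrate the LHS by parts once:
  ∫_0^4/3 −u'' v dx = −[u'(x) v(x)]_0^4/3 + ∫_0^4/3 u'(x) v'(x) dx.
Thus ∫_0^4/3 u'(x) v'(x) dx = ∫_0^4/3 f(x) v(x) dx + [u'(x) v(x)]_0^4/3.
Choose V so that boundary terms are either known or forced to vanish.
u has homogeneous Neumann: u'(0) = u'(4/3) = 0. So [u' v]_0^4/3 = 0·v(4/3) − 0·v(0) = 0 for any v; take V = H^1(0, 4/3).
Weak formulation: find u (satisfying any essential BC) such that ∫_0^4/3 u'(x) v'(x) dx = ∫_0^4/3 f v dx for all v ∈ V (homogeneous Neumann, so boundary terms vanish).
Substituting f(x) = 2*x^2 + 3*x - 86/27, the right-hand side is ∫_0^4/3 (2*x^2 + 3*x - 86/27) v dx.
Compatibility check (pure Neumann): taking v ≡ 1 ∈ V gives 0 = ∫_0^4/3 f dx + (0) − (0), i.e. ∫_0^4/3 f dx must equal u'(0) − u'(4/3) = 0. Indeed ∫_0^4/3 (2*x^2 + 3*x - 86/27) dx = 0, so the data are compatible. The solution is then unique only up to an additive constant (fix it e.g. by requiring ∫_0^4/3 u dx = 0).


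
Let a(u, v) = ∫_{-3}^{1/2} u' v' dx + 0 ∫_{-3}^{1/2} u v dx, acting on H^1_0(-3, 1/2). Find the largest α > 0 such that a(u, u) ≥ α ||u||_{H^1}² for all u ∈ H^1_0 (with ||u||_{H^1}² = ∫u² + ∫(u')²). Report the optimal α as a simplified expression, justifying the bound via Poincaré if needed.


α = 4*π^2/(4*π^2 + 49)

Coercivity of a(·,·) on H^1_0(-3, 1/2) means a(u, u) ≥ α ||u||_{H^1}² for every u ∈ H^1_0.
The interval has length L = 7/2, and Poincaré/coercivity depend only on L. Here a(u, u) = ∫(u')² + (0)·∫u².
Here c = 0, so a(u,u) = ∫(u')² alone. The condition a(u,u) ≥ α||u||_{H^1}² reads (1−α)∫(u')² ≥ (α−c)∫u². Any admissible α is ≤ 1 (rapidly oscillating u have ∫u²/∫(u')² → 0), and α = 1 would force 0 ≥ (1−c)∫u², impossible since c < 1; so 1−α > 0. By the sharp Poincaré inequality on H^1_0 of an interval of length L, ∫(u')² ≥ (π/L)²∫u² with equality for the first sine mode sin(π(x−x₀)/L) (x₀ the left endpoint), so the inequality holds for all u iff (1−α)(π/L)² ≥ α − c, i.e. α ≤ ((π/L)² + c)/((π/L)² + 1) = (1 + c(L/π)²)/(1 + (L/π)²). (Direct route, valid since c ≤ 0: Poincaré gives c∫u² ≥ c(L/π)²∫(u')², so a(u,u) ≥ (1 + c(L/π)²)∫(u')², while ||u||_{H^1}² ≤ (1 + (L/π)²)∫(u')²; dividing yields the same α.) With (π/L)² = 4*π^2/49 and c = 0, the largest admissible constant is α = ((π/L)² + c)/((π/L)² + 1).
Simplifying, α = 4*π^2/(4*π^2 + 49).


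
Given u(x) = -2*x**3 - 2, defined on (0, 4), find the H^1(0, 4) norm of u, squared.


||u||_{H^1}^2 = 604208/35

The H^1 norm (squared) on an interval (0, L) is
  ||u||_{H^1}^2 = ∫_0^L u(x)^2 dx + ∫_0^L u'(x)^2 dx.
Compute u'(x) = -6*x**2.
Then u(x)^2 = 4*x**6 + 8*x**3 + 4 and u'(x)^2 = 36*x**4.
Integrate each monomial from 0 to 4 using ∫_0^4 c·x^n dx = c·4^(n+1)/(n+1):
  ∫_0^4 u(x)^2 dx = ∫_0^4 (4*x^6 + 8*x^3 + 4) dx. Term by term:
    ∫_0^4 4*x^6 dx = 65536/7;  ∫_0^4 8*x^3 dx = 512;  ∫_0^4 4 dx = 16.
  Sum: 65536/7 + 512 + 16 = 69232/7.
  ∫_0^4 u'(x)^2 dx = ∫_0^4 (36*x^4) dx. Term by term:
    ∫_0^4 36*x^4 dx = 36864/5.
Adding: ||u||_{H^1}^2 = 69232/7 + 36864/5 = 604208/35.


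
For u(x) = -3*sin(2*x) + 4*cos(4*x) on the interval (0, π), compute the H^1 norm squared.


||u||_{H^1(0,π)}^2 = 317*π/2

u'(x) = -16*sin(4*x) - 6*cos(2*x).
Expand u² and (u')² and integrate term by term on (0, π), using: for integers n ≥ 1, ∫_0^π sin²(nx) dx = ∫_0^π cos²(nx) dx = π/2; for n ≠ n', ∫_0^π sin(nx)sin(n'x) dx = ∫_0^π cos(nx)cos(n'x) dx = 0; and by product-to-sum, ∫_0^π sin(nx)cos(n'x) dx = ½∫_0^π [sin((n+n')x) + sin((n−n')x)] dx, which is 0 when n+n' is even and 2n/(n²−n'²) when n+n' is odd (it need not vanish on (0, π)).
  u² squared terms: (-3)²·∫sin(2x)² dx = 9·π/2 = 9*π/2;  (4)²·∫cos(4x)² dx = 16·π/2 = 8*π.
  u² cross terms: 2·(-3)·(4)·∫sin(2x)·cos(4x) dx = -24·(0) = 0.
  So ∫_0^π u² dx = 9*π/2 + 8*π + 0 = 25*π/2.
  (u')² squared terms: (-16)²·∫sin(4x)² dx = 256·π/2 = 128*π;  (-6)²·∫cos(2x)² dx = 36·π/2 = 18*π.
  (u')² cross terms: 2·(-16)·(-6)·∫sin(4x)·cos(2x) dx = 192·(0) = 0.
  So ∫_0^π (u')² dx = 128*π + 18*π + 0 = 146*π.
||u||_{H^1}^2 = (25*π/2) + (146*π) = 317*π/2.


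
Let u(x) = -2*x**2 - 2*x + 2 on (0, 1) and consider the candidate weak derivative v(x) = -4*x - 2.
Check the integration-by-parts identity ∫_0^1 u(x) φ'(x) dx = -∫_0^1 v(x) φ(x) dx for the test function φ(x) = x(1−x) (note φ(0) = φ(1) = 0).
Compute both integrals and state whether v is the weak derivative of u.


LHS = 2/3, RHS = 2/3. Yes, v = u' weakly.

u(x) = -2*x**2 - 2*x + 2, classical derivative u'(x) = -4*x - 2.
φ(x) = x(1−x), so φ'(x) = 1 - 2*x.
Note φ(0) = φ(1) = 0, so the boundary term u·φ vanishes.
LHS = ∫_0^1 u(x) φ'(x) dx = ∫_0^1 (4*x^3 + 2*x^2 - 6*x + 2) dx. Term by term:
  ∫_0^1 4*x^3 dx = 1;  ∫_0^1 2*x^2 dx = 2/3;  ∫_0^1 -6*x dx = -3;
  ∫_0^1 2 dx = 2.
Sum: 1 + 2/3 − 3 + 2 = 2/3.
So LHS = 2/3.
∫_0^1 v(x) φ(x) dx = ∫_0^1 (4*x^3 - 2*x^2 - 2*x) dx. Term by term:
  ∫_0^1 4*x^3 dx = 1;  ∫_0^1 -2*x^2 dx = -2/3;  ∫_0^1 -2*x dx = -1.
Sum: 1 − 2/3 − 1 = -2/3.
So RHS = -∫_0^1 v(x) φ(x) dx = 2/3.
LHS = RHS, so the identity holds for this test φ.
Moreover u is smooth here and v(x) = u'(x) = -4*x - 2 pointwise, so the identity holds for every test function. Hence v is the weak derivative of u.


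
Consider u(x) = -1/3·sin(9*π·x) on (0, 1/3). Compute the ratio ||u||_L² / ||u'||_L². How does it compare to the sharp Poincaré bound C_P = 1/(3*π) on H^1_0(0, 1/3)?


||u||_L² / ||u'||_L² = 1/(9*π) < C_P = 1/(3*π).

u(x) = -1/3·sin(9*π·x), so u'(x) = -3*π*cos(9*π*x).
Writing u(x) = A·sin(kπx/L) with A = -1/3 and k = 3, use ∫_0^L sin²(kπx/L) dx = L/2 and ∫_0^L cos²(kπx/L) dx = L/2.
u² = 1/9·sin²(9*π·x) and (u')² = 9*π^2·cos²(9*π·x), and each of sin², cos² integrates to L/2 = 1/6 over (0, 1/3).
∫_0^1/3 u² dx = 1/54, so ||u||_L² = sqrt(6)/18.
∫_0^1/3 (u')² dx = 3*π^2/2, so ||u'||_L² = sqrt(6)*π/2.
Ratio ||u||_L² / ||u'||_L² = 1/(9*π).
Sharp Poincaré constant on H^1_0(0, 1/3) is C_P = L/π = 1/(3*π), achieved by sin(3*π·x).
This is the k = 3 harmonic; the ratio L/(kπ) is strictly less than C_P = L/π, consistent with the sharp inequality ||u||_L² ≤ C_P ||u'||_L².


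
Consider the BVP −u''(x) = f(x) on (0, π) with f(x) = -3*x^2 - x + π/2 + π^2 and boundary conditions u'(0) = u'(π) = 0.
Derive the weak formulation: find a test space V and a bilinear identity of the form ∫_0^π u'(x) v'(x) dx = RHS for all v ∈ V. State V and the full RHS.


V = H^1(0, π) (no boundary constraint on v; u is determined up to an additive constant); weak form: ∫_0^π u'v' dx = ∫_0^π (-3*x^2 - x + π/2 + π^2) v dx for all v ∈ V.

Multiply both sides by a test function v and integrate from 0 to π:
  ∫_0^π −u''(x) v(x) dx = ∫_0^π f(x) v(x) dx.
Integrate the LHS by parts once:
  ∫_0^π −u'' v dx = −[u'(x) v(x)]_0^π + ∫_0^π u'(x) v'(x) dx.
Thus ∫_0^π u'(x) v'(x) dx = ∫_0^π f(x) v(x) dx + [u'(x) v(x)]_0^π.
Choose V so that boundary terms are either known or forced to vanish.
u has homogeneous Neumann: u'(0) = u'(π) = 0. So [u' v]_0^π = 0·v(π) − 0·v(0) = 0 for any v; take V = H^1(0, π).
Weak formulation: find u (satisfying any essential BC) such that ∫_0^π u'(x) v'(x) dx = ∫_0^π f v dx for all v ∈ V (homogeneous Neumann, so boundary terms vanish).
Substituting f(x) = -3*x^2 - x + π/2 + π^2, the right-hand side is ∫_0^π (-3*x^2 - x + π/2 + π^2) v dx.
Compatibility check (pure Neumann): taking v ≡ 1 ∈ V gives 0 = ∫_0^π f dx + (0) − (0), i.e. ∫_0^π f dx must equal u'(0) − u'(π) = 0. Indeed ∫_0^π (-3*x^2 - x + π/2 + π^2) dx = 0, so the data are compatible. The solution is then unique only up to an additive constant (fix it e.g. by requiring ∫_0^π u dx = 0).


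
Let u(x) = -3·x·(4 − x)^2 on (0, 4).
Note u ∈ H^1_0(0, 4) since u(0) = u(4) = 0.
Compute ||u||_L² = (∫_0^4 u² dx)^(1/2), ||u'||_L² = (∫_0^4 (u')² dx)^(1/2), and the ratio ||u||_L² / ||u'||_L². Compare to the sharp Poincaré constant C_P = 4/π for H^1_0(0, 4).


||u||_L² / ||u'||_L² = 2*sqrt(14)/7 < C_P = 4/π.

u(x) = -3·x·(4 − x)^2, so u'(x) = 3*(4 - 3*x)*(x - 4).
u(x) = -3·x·(4 − x)^2 vanishes at x = 0 and x = 4, so u ∈ H^1_0(0, 4). Differentiate via the product rule and integrate the resulting polynomials term by term.
  ∫_0^4 u² dx = ∫_0^4 (9*x^6 - 144*x^5 + 864*x^4 - 2304*x^3 + 2304*x^2) dx. Term by term:
    ∫_0^4 9*x^6 dx = 147456/7;  ∫_0^4 -144*x^5 dx = -98304;  ∫_0^4 864*x^4 dx = 884736/5;
    ∫_0^4 -2304*x^3 dx = -147456;  ∫_0^4 2304*x^2 dx = 49152.
  Sum: 147456/7 − 98304 + 884736/5 − 147456 + 49152 = 49152/35.
  ∫_0^4 (u')² dx = ∫_0^4 (81*x^4 - 864*x^3 + 3168*x^2 - 4608*x + 2304) dx. Term by term:
    ∫_0^4 81*x^4 dx = 82944/5;  ∫_0^4 -864*x^3 dx = -55296;  ∫_0^4 3168*x^2 dx = 67584;
    ∫_0^4 -4608*x dx = -36864;  ∫_0^4 2304 dx = 9216.
  Sum: 82944/5 − 55296 + 67584 − 36864 + 9216 = 6144/5.
∫_0^4 u² dx = 49152/35, so ||u||_L² = 128*sqrt(105)/35.
∫_0^4 (u')² dx = 6144/5, so ||u'||_L² = 32*sqrt(30)/5.
Ratio ||u||_L² / ||u'||_L² = 2*sqrt(14)/7.
Sharp Poincaré constant on H^1_0(0, 4) is C_P = L/π = 4/π, achieved by sin(π/4·x).
A polynomial bump cannot attain the sharp Poincaré constant (only the first sine eigenfunction does), so the ratio is strictly less than C_P, consistent with ||u||_L² ≤ C_P ||u'||_L².


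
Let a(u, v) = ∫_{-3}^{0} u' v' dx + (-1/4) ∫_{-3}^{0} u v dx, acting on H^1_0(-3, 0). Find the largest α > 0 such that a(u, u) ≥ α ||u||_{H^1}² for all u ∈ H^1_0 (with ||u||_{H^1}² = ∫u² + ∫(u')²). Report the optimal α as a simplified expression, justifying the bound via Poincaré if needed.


α = (-9/4 + π^2)/(9 + π^2)

Coercivity of a(·,·) on H^1_0(-3, 0) means a(u, u) ≥ α ||u||_{H^1}² for every u ∈ H^1_0.
The interval has length L = 3, and Poincaré/coercivity depend only on L. Here a(u, u) = ∫(u')² + (-1/4)·∫u².
Here c = -1/4 < 0 with |c| < (π/L)² = π^2/9, so coercivity still holds. The condition a(u,u) ≥ α||u||_{H^1}² reads (1−α)∫(u')² ≥ (α−c)∫u². Any admissible α is ≤ 1 (rapidly oscillating u have ∫u²/∫(u')² → 0), and α = 1 would force 0 ≥ (1−c)∫u², impossible since c < 1; so 1−α > 0. By the sharp Poincaré inequality on H^1_0 of an interval of length L, ∫(u')² ≥ (π/L)²∫u² with equality for the first sine mode sin(π(x−x₀)/L) (x₀ the left endpoint), so the inequality holds for all u iff (1−α)(π/L)² ≥ α − c, i.e. α ≤ ((π/L)² + c)/((π/L)² + 1) = (1 + c(L/π)²)/(1 + (L/π)²). (Direct route, valid since c ≤ 0: Poincaré gives c∫u² ≥ c(L/π)²∫(u')², so a(u,u) ≥ (1 + c(L/π)²)∫(u')², while ||u||_{H^1}² ≤ (1 + (L/π)²)∫(u')²; dividing yields the same α.) With (π/L)² = π^2/9 and c = -1/4, the largest admissible constant is α = ((π/L)² + c)/((π/L)² + 1).
Simplifying, α = (-9/4 + π^2)/(9 + π^2).


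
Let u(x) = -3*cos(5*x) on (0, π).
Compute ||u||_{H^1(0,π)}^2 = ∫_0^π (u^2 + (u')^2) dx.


||u||_{H^1(0,π)}^2 = 117*π

u'(x) = 15*sin(5*x).
Expand u² and (u')² and integrate term by term on (0, π), using: for integers n ≥ 1, ∫_0^π sin²(nx) dx = ∫_0^π cos²(nx) dx = π/2; for n ≠ n', ∫_0^π sin(nx)sin(n'x) dx = ∫_0^π cos(nx)cos(n'x) dx = 0; and by product-to-sum, ∫_0^π sin(nx)cos(n'x) dx = ½∫_0^π [sin((n+n')x) + sin((n−n')x)] dx, which is 0 when n+n' is even and 2n/(n²−n'²) when n+n' is odd (it need not vanish on (0, π)).
  u² squared terms: (-3)²·∫cos(5x)² dx = 9·π/2 = 9*π/2.
  So ∫_0^π u² dx = 9*π/2.
  (u')² squared terms: (15)²·∫sin(5x)² dx = 225·π/2 = 225*π/2.
  So ∫_0^π (u')² dx = 225*π/2.
||u||_{H^1}^2 = (9*π/2) + (225*π/2) = 117*π.


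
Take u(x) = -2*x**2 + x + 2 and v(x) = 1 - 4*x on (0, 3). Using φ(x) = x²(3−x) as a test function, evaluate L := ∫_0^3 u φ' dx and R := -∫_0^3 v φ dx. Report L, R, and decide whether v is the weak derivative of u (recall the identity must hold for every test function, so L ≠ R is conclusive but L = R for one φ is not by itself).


LHS = 837/20, RHS = 837/20. Yes, v = u' weakly.

u(x) = -2*x**2 + x + 2, classical derivative u'(x) = 1 - 4*x.
φ(x) = x²(3−x), so φ'(x) = 3*x*(2 - x).
Note φ(0) = φ(3) = 0, so the boundary term u·φ vanishes.
LHS = ∫_0^3 u(x) φ'(x) dx = ∫_0^3 (6*x^4 - 15*x^3 + 12*x) dx. Term by term:
  ∫_0^3 6*x^4 dx = 1458/5;  ∫_0^3 -15*x^3 dx = -1215/4;  ∫_0^3 12*x dx = 54.
Sum: 1458/5 − 1215/4 + 54 = 837/20.
So LHS = 837/20.
∫_0^3 v(x) φ(x) dx = ∫_0^3 (4*x^4 - 13*x^3 + 3*x^2) dx. Term by term:
  ∫_0^3 4*x^4 dx = 972/5;  ∫_0^3 -13*x^3 dx = -1053/4;  ∫_0^3 3*x^2 dx = 27.
Sum: 972/5 − 1053/4 + 27 = -837/20.
So RHS = -∫_0^3 v(x) φ(x) dx = 837/20.
LHS = RHS, so the identity holds for this test φ.
Moreover u is smooth here and v(x) = u'(x) = 1 - 4*x pointwise, so the identity holds for every test function. Hence v is the weak derivative of u.


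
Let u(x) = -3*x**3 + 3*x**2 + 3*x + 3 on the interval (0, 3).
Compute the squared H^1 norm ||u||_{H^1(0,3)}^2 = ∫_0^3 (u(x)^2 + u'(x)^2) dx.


||u||_{H^1}^2 = 81027/35

The H^1 norm (squared) on an interval (0, L) is
  ||u||_{H^1}^2 = ∫_0^L u(x)^2 dx + ∫_0^L u'(x)^2 dx.
Compute u'(x) = -9*x**2 + 6*x + 3.
Then u(x)^2 = 9*x**6 - 18*x**5 - 9*x**4 + 27*x**2 + 18*x + 9 and u'(x)^2 = 81*x**4 - 108*x**3 - 18*x**2 + 36*x + 9.
Integrate each monomial from 0 to 3 using ∫_0^3 c·x^n dx = c·3^(n+1)/(n+1):
  ∫_0^3 u(x)^2 dx = ∫_0^3 (9*x^6 - 18*x^5 - 9*x^4 + 27*x^2 + 18*x + 9) dx. Term by term:
    ∫_0^3 9*x^6 dx = 19683/7;  ∫_0^3 -18*x^5 dx = -2187;  ∫_0^3 -9*x^4 dx = -2187/5;
    ∫_0^3 27*x^2 dx = 243;  ∫_0^3 18*x dx = 81;  ∫_0^3 9 dx = 27.
  Sum: 19683/7 − 2187 − 2187/5 + 243 + 81 + 27 = 18846/35.
  ∫_0^3 u'(x)^2 dx = ∫_0^3 (81*x^4 - 108*x^3 - 18*x^2 + 36*x + 9) dx. Term by term:
    ∫_0^3 81*x^4 dx = 19683/5;  ∫_0^3 -108*x^3 dx = -2187;  ∫_0^3 -18*x^2 dx = -162;
    ∫_0^3 36*x dx = 162;  ∫_0^3 9 dx = 27.
  Sum: 19683/5 − 2187 − 162 + 162 + 27 = 8883/5.
Adding: ||u||_{H^1}^2 = 18846/35 + 8883/5 = 81027/35.


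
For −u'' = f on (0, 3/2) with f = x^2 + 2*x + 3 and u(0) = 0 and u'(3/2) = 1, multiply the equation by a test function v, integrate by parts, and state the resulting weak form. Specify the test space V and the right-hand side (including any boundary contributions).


V = {v ∈ H^1(0, 3/2) : v(0) = 0} (test functions vanish at x = 0 where u is specified); weak form: ∫_0^3/2 u'v' dx = ∫_0^3/2 (x^2 + 2*x + 3) v dx + v(3/2) for all v ∈ V.

Multiply both sides by a test function v and integrate from 0 to 3/2:
  ∫_0^3/2 −u''(x) v(x) dx = ∫_0^3/2 f(x) v(x) dx.
Integrate the LHS by parts once:
  ∫_0^3/2 −u'' v dx = −[u'(x) v(x)]_0^3/2 + ∫_0^3/2 u'(x) v'(x) dx.
Thus ∫_0^3/2 u'(x) v'(x) dx = ∫_0^3/2 f(x) v(x) dx + [u'(x) v(x)]_0^3/2.
Choose V so that boundary terms are either known or forced to vanish.
Mixed BC: u(0) = 0 (Dirichlet) and u'(3/2) = 1 (Neumann). Define V = {v ∈ H^1(0, 3/2) : v(0) = 0}. Then [u' v]_0^3/2 = u'(3/2)·v(3/2) − u'(0)·0 = v(3/2).
Weak formulation: find u (satisfying any essential BC) such that ∫_0^3/2 u'(x) v'(x) dx = ∫_0^3/2 f v dx + v(3/2) for all v ∈ V (Dirichlet at 0 absorbed into V; Neumann datum at x = 3/2 contributes the boundary term).
Substituting f(x) = x^2 + 2*x + 3, the right-hand side is ∫_0^3/2 (x^2 + 2*x + 3) v dx + v(3/2).


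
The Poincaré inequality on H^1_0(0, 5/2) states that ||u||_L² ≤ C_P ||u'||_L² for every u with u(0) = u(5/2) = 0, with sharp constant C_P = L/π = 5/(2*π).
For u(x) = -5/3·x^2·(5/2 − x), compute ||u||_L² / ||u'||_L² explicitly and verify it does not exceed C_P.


||u||_L² / ||u'||_L² = 5*sqrt(14)/28 < C_P = 5/(2*π).

u(x) = -5/3·x^2·(5/2 − x), so u'(x) = 5*x*(3*x - 5)/3.
u(x) = -5/3·x^2·(5/2 − x) vanishes at x = 0 and x = 5/2, so u ∈ H^1_0(0, 5/2). Differentiate via the product rule and integrate the resulting polynomials term by term.
  ∫_0^5/2 u² dx = ∫_0^5/2 (25*x^6/9 - 125*x^5/9 + 625*x^4/36) dx. Term by term:
    ∫_0^5/2 25*x^6/9 dx = 1953125/8064;  ∫_0^5/2 -125*x^5/9 dx = -1953125/3456;  ∫_0^5/2 625*x^4/36 dx = 390625/1152.
  Sum: 1953125/8064 − 1953125/3456 + 390625/1152 = 390625/24192.
  ∫_0^5/2 (u')² dx = ∫_0^5/2 (25*x^4 - 250*x^3/3 + 625*x^2/9) dx. Term by term:
    ∫_0^5/2 25*x^4 dx = 15625/32;  ∫_0^5/2 -250*x^3/3 dx = -78125/96;  ∫_0^5/2 625*x^2/9 dx = 78125/216.
  Sum: 15625/32 − 78125/96 + 78125/216 = 15625/432.
∫_0^5/2 u² dx = 390625/24192, so ||u||_L² = 625*sqrt(42)/1008.
∫_0^5/2 (u')² dx = 15625/432, so ||u'||_L² = 125*sqrt(3)/36.
Ratio ||u||_L² / ||u'||_L² = 5*sqrt(14)/28.
Sharp Poincaré constant on H^1_0(0, 5/2) is C_P = L/π = 5/(2*π), achieved by sin(2*π/5·x).
A polynomial bump cannot attain the sharp Poincaré constant (only the first sine eigenfunction does), so the ratio is strictly less than C_P, consistent with ||u||_L² ≤ C_P ||u'||_L².


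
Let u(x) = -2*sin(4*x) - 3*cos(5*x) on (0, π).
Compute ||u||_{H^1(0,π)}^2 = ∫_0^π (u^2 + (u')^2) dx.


||u||_{H^1(0,π)}^2 = -832/3 + 151*π

u'(x) = 15*sin(5*x) - 8*cos(4*x).
Expand u² and (u')² and integrate term by term on (0, π), using: for integers n ≥ 1, ∫_0^π sin²(nx) dx = ∫_0^π cos²(nx) dx = π/2; for n ≠ n', ∫_0^π sin(nx)sin(n'x) dx = ∫_0^π cos(nx)cos(n'x) dx = 0; and by product-to-sum, ∫_0^π sin(nx)cos(n'x) dx = ½∫_0^π [sin((n+n')x) + sin((n−n')x)] dx, which is 0 when n+n' is even and 2n/(n²−n'²) when n+n' is odd (it need not vanish on (0, π)).
  u² squared terms: (-3)²·∫cos(5x)² dx = 9·π/2 = 9*π/2;  (-2)²·∫sin(4x)² dx = 4·π/2 = 2*π.
  u² cross terms: 2·(-3)·(-2)·∫cos(5x)·sin(4x) dx = 12·(-8/9) = -32/3.
  So ∫_0^π u² dx = 9*π/2 + 2*π − 32/3 = -32/3 + 13*π/2.
  (u')² squared terms: (-8)²·∫cos(4x)² dx = 64·π/2 = 32*π;  (15)²·∫sin(5x)² dx = 225·π/2 = 225*π/2.
  (u')² cross terms: 2·(-8)·(15)·∫cos(4x)·sin(5x) dx = -240·(10/9) = -800/3.
  So ∫_0^π (u')² dx = 32*π + 225*π/2 − 800/3 = -800/3 + 289*π/2.
||u||_{H^1}^2 = (-32/3 + 13*π/2) + (-800/3 + 289*π/2) = -832/3 + 151*π.


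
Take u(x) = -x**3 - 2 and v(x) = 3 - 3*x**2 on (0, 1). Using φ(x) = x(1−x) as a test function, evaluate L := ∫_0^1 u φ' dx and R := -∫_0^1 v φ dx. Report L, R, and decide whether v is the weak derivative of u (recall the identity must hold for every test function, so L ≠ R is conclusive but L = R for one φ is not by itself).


LHS = 3/20, RHS = -7/20. No, v is not the weak derivative of u.

u(x) = -x**3 - 2, classical derivative u'(x) = -3*x**2.
φ(x) = x(1−x), so φ'(x) = 1 - 2*x.
Note φ(0) = φ(1) = 0, so the boundary term u·φ vanishes.
LHS = ∫_0^1 u(x) φ'(x) dx = ∫_0^1 (2*x^4 - x^3 + 4*x - 2) dx. Term by term:
  ∫_0^1 2*x^4 dx = 2/5;  ∫_0^1 -x^3 dx = -1/4;  ∫_0^1 4*x dx = 2;
  ∫_0^1 -2 dx = -2.
Sum: 2/5 − 1/4 + 2 − 2 = 3/20.
So LHS = 3/20.
∫_0^1 v(x) φ(x) dx = ∫_0^1 (3*x^4 - 3*x^3 - 3*x^2 + 3*x) dx. Term by term:
  ∫_0^1 3*x^4 dx = 3/5;  ∫_0^1 -3*x^3 dx = -3/4;  ∫_0^1 -3*x^2 dx = -1;
  ∫_0^1 3*x dx = 3/2.
Sum: 3/5 − 3/4 − 1 + 3/2 = 7/20.
So RHS = -∫_0^1 v(x) φ(x) dx = -7/20.
LHS − RHS = 1/2 ≠ 0, so the identity fails.
(For a valid weak derivative the identity must hold for EVERY test function, in particular this one. The failure shows v is NOT the weak derivative of u.)
Correct weak derivative would be u'(x) = -3*x**2.


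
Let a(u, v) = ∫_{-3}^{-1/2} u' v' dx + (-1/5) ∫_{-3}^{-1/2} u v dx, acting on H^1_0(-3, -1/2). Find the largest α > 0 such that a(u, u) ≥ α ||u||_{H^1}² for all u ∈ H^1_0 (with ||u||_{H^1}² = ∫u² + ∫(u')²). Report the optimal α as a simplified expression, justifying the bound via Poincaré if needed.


α = (-5 + 4*π^2)/(25 + 4*π^2)

Coercivity of a(·,·) on H^1_0(-3, -1/2) means a(u, u) ≥ α ||u||_{H^1}² for every u ∈ H^1_0.
The interval has length L = 5/2, and Poincaré/coercivity depend only on L. Here a(u, u) = ∫(u')² + (-1/5)·∫u².
Here c = -1/5 < 0 with |c| < (π/L)² = 4*π^2/25, so coercivity still holds. The condition a(u,u) ≥ α||u||_{H^1}² reads (1−α)∫(u')² ≥ (α−c)∫u². Any admissible α is ≤ 1 (rapidly oscillating u have ∫u²/∫(u')² → 0), and α = 1 would force 0 ≥ (1−c)∫u², impossible since c < 1; so 1−α > 0. By the sharp Poincaré inequality on H^1_0 of an interval of length L, ∫(u')² ≥ (π/L)²∫u² with equality for the first sine mode sin(π(x−x₀)/L) (x₀ the left endpoint), so the inequality holds for all u iff (1−α)(π/L)² ≥ α − c, i.e. α ≤ ((π/L)² + c)/((π/L)² + 1) = (1 + c(L/π)²)/(1 + (L/π)²). (Direct route, valid since c ≤ 0: Poincaré gives c∫u² ≥ c(L/π)²∫(u')², so a(u,u) ≥ (1 + c(L/π)²)∫(u')², while ||u||_{H^1}² ≤ (1 + (L/π)²)∫(u')²; dividing yields the same α.) With (π/L)² = 4*π^2/25 and c = -1/5, the largest admissible constant is α = ((π/L)² + c)/((π/L)² + 1).
Simplifying, α = (-5 + 4*π^2)/(25 + 4*π^2).


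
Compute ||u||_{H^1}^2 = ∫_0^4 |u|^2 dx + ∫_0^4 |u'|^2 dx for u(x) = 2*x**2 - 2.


||u||_{H^1}^2 = 15088/15

The H^1 norm (squared) on an interval (0, L) is
  ||u||_{H^1}^2 = ∫_0^L u(x)^2 dx + ∫_0^L u'(x)^2 dx.
Compute u'(x) = 4*x.
Then u(x)^2 = 4*x**4 - 8*x**2 + 4 and u'(x)^2 = 16*x**2.
Integrate each monomial from 0 to 4 using ∫_0^4 c·x^n dx = c·4^(n+1)/(n+1):
  ∫_0^4 u(x)^2 dx = ∫_0^4 (4*x^4 - 8*x^2 + 4) dx. Term by term:
    ∫_0^4 4*x^4 dx = 4096/5;  ∫_0^4 -8*x^2 dx = -512/3;  ∫_0^4 4 dx = 16.
  Sum: 4096/5 − 512/3 + 16 = 9968/15.
  ∫_0^4 u'(x)^2 dx = ∫_0^4 (16*x^2) dx. Term by term:
    ∫_0^4 16*x^2 dx = 1024/3.
Adding: ||u||_{H^1}^2 = 9968/15 + 1024/3 = 15088/15.


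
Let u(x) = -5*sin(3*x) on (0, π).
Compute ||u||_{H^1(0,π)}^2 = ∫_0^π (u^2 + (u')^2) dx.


||u||_{H^1(0,π)}^2 = 125*π

u'(x) = -15*cos(3*x).
Expand u² and (u')² and integrate term by term on (0, π), using: for integers n ≥ 1, ∫_0^π sin²(nx) dx = ∫_0^π cos²(nx) dx = π/2; for n ≠ n', ∫_0^π sin(nx)sin(n'x) dx = ∫_0^π cos(nx)cos(n'x) dx = 0; and by product-to-sum, ∫_0^π sin(nx)cos(n'x) dx = ½∫_0^π [sin((n+n')x) + sin((n−n')x)] dx, which is 0 when n+n' is even and 2n/(n²−n'²) when n+n' is odd (it need not vanish on (0, π)).
  u² squared terms: (-5)²·∫sin(3x)² dx = 25·π/2 = 25*π/2.
  So ∫_0^π u² dx = 25*π/2.
  (u')² squared terms: (-15)²·∫cos(3x)² dx = 225·π/2 = 225*π/2.
  So ∫_0^π (u')² dx = 225*π/2.
||u||_{H^1}^2 = (25*π/2) + (225*π/2) = 125*π.


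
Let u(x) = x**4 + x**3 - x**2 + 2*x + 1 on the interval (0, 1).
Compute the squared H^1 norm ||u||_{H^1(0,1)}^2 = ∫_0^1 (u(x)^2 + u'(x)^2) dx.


||u||_{H^1}^2 = 4117/252

The H^1 norm (squared) on an interval (0, L) is
  ||u||_{H^1}^2 = ∫_0^L u(x)^2 dx + ∫_0^L u'(x)^2 dx.
Compute u'(x) = 4*x**3 + 3*x**2 - 2*x + 2.
Then u(x)^2 = x**8 + 2*x**7 - x**6 + 2*x**5 + 7*x**4 - 2*x**3 + 2*x**2 + 4*x + 1 and u'(x)^2 = 16*x**6 + 24*x**5 - 7*x**4 + 4*x**3 + 16*x**2 - 8*x + 4.
Integrate each monomial from 0 to 1 using ∫_0^1 c·x^n dx = c·1^(n+1)/(n+1):
  ∫_0^1 u(x)^2 dx = ∫_0^1 (x^8 + 2*x^7 - x^6 + 2*x^5 + 7*x^4 - 2*x^3 + 2*x^2 + 4*x + 1) dx. Term by term:
    ∫_0^1 x^8 dx = 1/9;  ∫_0^1 2*x^7 dx = 1/4;  ∫_0^1 -x^6 dx = -1/7;
    ∫_0^1 2*x^5 dx = 1/3;  ∫_0^1 7*x^4 dx = 7/5;  ∫_0^1 -2*x^3 dx = -1/2;
    ∫_0^1 2*x^2 dx = 2/3;  ∫_0^1 4*x dx = 2;  ∫_0^1 1 dx = 1.
  Sum: 1/9 + 1/4 − 1/7 + 1/3 + 7/5 − 1/2 + 2/3 + 2 + 1 = 6449/1260.
  ∫_0^1 u'(x)^2 dx = ∫_0^1 (16*x^6 + 24*x^5 - 7*x^4 + 4*x^3 + 16*x^2 - 8*x + 4) dx. Term by term:
    ∫_0^1 16*x^6 dx = 16/7;  ∫_0^1 24*x^5 dx = 4;  ∫_0^1 -7*x^4 dx = -7/5;
    ∫_0^1 4*x^3 dx = 1;  ∫_0^1 16*x^2 dx = 16/3;  ∫_0^1 -8*x dx = -4;
    ∫_0^1 4 dx = 4.
  Sum: 16/7 + 4 − 7/5 + 1 + 16/3 − 4 + 4 = 1178/105.
Adding: ||u||_{H^1}^2 = 6449/1260 + 1178/105 = 4117/252.


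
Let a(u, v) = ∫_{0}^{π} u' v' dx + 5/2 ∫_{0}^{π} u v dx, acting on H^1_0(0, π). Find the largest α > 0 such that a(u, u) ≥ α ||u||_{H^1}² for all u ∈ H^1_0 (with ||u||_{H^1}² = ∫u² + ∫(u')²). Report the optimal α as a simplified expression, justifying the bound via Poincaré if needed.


α = 1

Coercivity of a(·,·) on H^1_0(0, π) means a(u, u) ≥ α ||u||_{H^1}² for every u ∈ H^1_0.
The interval has length L = π, and Poincaré/coercivity depend only on L. Here a(u, u) = ∫(u')² + (5/2)·∫u².
Here c = 5/2 ≥ 1, so a(u,u) = ∫(u')² + c∫u² ≥ ∫(u')² + ∫u² = ||u||_{H^1}², i.e. α = 1 works. No larger α is possible: a(u,u) ≥ α||u||_{H^1}² means (1−α)∫(u')² ≥ (α−c)∫u², and for the modes u_n = sin(nπ(x−x₀)/L) (x₀ the left endpoint) one has ∫u_n²/∫(u_n')² = (L/(nπ))² → 0, so a(u_n,u_n)/||u_n||_{H^1}² → 1. Hence the optimal constant is α = 1.
Therefore α = 1.


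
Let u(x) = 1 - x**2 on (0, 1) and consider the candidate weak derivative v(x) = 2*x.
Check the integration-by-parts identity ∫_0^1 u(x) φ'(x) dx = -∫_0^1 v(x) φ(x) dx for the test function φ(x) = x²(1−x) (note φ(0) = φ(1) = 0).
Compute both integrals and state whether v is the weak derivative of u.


LHS = 1/10, RHS = -1/10. No, v is not the weak derivative of u.

u(x) = 1 - x**2, classical derivative u'(x) = -2*x.
φ(x) = x²(1−x), so φ'(x) = x*(2 - 3*x).
Note φ(0) = φ(1) = 0, so the boundary term u·φ vanishes.
LHS = ∫_0^1 u(x) φ'(x) dx = ∫_0^1 (3*x^4 - 2*x^3 - 3*x^2 + 2*x) dx. Term by term:
  ∫_0^1 3*x^4 dx = 3/5;  ∫_0^1 -2*x^3 dx = -1/2;  ∫_0^1 -3*x^2 dx = -1;
  ∫_0^1 2*x dx = 1.
Sum: 3/5 − 1/2 − 1 + 1 = 1/10.
So LHS = 1/10.
∫_0^1 v(x) φ(x) dx = ∫_0^1 (-2*x^4 + 2*x^3) dx. Term by term:
  ∫_0^1 -2*x^4 dx = -2/5;  ∫_0^1 2*x^3 dx = 1/2.
Sum: -2/5 + 1/2 = 1/10.
So RHS = -∫_0^1 v(x) φ(x) dx = -1/10.
LHS − RHS = 1/5 ≠ 0, so the identity fails.
(For a valid weak derivative the identity must hold for EVERY test function, in particular this one. The failure shows v is NOT the weak derivative of u.)
Correct weak derivative would be u'(x) = -2*x.


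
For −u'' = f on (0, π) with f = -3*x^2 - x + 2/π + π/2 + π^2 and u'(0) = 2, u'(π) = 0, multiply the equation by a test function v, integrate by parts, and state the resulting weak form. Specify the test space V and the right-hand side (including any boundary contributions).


V = H^1(0, π) (v unrestricted at boundary; u is determined up to an additive constant); weak form: ∫_0^π u'v' dx = ∫_0^π (-3*x^2 - x + 2/π + π/2 + π^2) v dx − 2·v(0) for all v ∈ V.

Multiply both sides by a test function v and integrate from 0 to π:
  ∫_0^π −u''(x) v(x) dx = ∫_0^π f(x) v(x) dx.
Integrate the LHS by parts once:
  ∫_0^π −u'' v dx = −[u'(x) v(x)]_0^π + ∫_0^π u'(x) v'(x) dx.
Thus ∫_0^π u'(x) v'(x) dx = ∫_0^π f(x) v(x) dx + [u'(x) v(x)]_0^π.
Choose V so that boundary terms are either known or forced to vanish.
u has inhomogeneous Neumann u'(0) = 2, u'(π) = 0. [u' v]_0^π = (0)·v(π) − (2)·v(0) = − 2·v(0). Take V = H^1(0, π); boundary term becomes part of RHS.
Weak formulation: find u (satisfying any essential BC) such that ∫_0^π u'(x) v'(x) dx = ∫_0^π f v dx − 2·v(0) for all v ∈ V (Neumann data are natural BCs: they enter the RHS as boundary terms).
Substituting f(x) = -3*x^2 - x + 2/π + π/2 + π^2, the right-hand side is ∫_0^π (-3*x^2 - x + 2/π + π/2 + π^2) v dx − 2·v(0).
Compatibility check (pure Neumann): taking v ≡ 1 ∈ V gives 0 = ∫_0^π f dx + (0) − (2), i.e. ∫_0^π f dx must equal u'(0) − u'(π) = 2. Indeed ∫_0^π (-3*x^2 - x + 2/π + π/2 + π^2) dx = 2, so the data are compatible. The solution is then unique only up to an additive constant (fix it e.g. by requiring ∫_0^π u dx = 0).


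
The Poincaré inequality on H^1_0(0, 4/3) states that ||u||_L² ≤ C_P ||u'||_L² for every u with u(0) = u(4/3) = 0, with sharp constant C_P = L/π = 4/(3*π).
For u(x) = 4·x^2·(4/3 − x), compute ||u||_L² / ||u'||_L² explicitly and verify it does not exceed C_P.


||u||_L² / ||u'||_L² = 2*sqrt(14)/21 < C_P = 4/(3*π).

u(x) = 4·x^2·(4/3 − x), so u'(x) = 4*x*(8 - 9*x)/3.
u(x) = 4·x^2·(4/3 − x) vanishes at x = 0 and x = 4/3, so u ∈ H^1_0(0, 4/3). Differentiate via the product rule and integrate the resulting polynomials term by term.
  ∫_0^4/3 u² dx = ∫_0^4/3 (16*x^6 - 128*x^5/3 + 256*x^4/9) dx. Term by term:
    ∫_0^4/3 16*x^6 dx = 262144/15309;  ∫_0^4/3 -128*x^5/3 dx = -262144/6561;  ∫_0^4/3 256*x^4/9 dx = 262144/10935.
  Sum: 262144/15309 − 262144/6561 + 262144/10935 = 262144/229635.
  ∫_0^4/3 (u')² dx = ∫_0^4/3 (144*x^4 - 256*x^3 + 1024*x^2/9) dx. Term by term:
    ∫_0^4/3 144*x^4 dx = 16384/135;  ∫_0^4/3 -256*x^3 dx = -16384/81;  ∫_0^4/3 1024*x^2/9 dx = 65536/729.
  Sum: 16384/135 − 16384/81 + 65536/729 = 32768/3645.
∫_0^4/3 u² dx = 262144/229635, so ||u||_L² = 512*sqrt(35)/2835.
∫_0^4/3 (u')² dx = 32768/3645, so ||u'||_L² = 128*sqrt(10)/135.
Ratio ||u||_L² / ||u'||_L² = 2*sqrt(14)/21.
Sharp Poincaré constant on H^1_0(0, 4/3) is C_P = L/π = 4/(3*π), achieved by sin(3*π/4·x).
A polynomial bump cannot attain the sharp Poincaré constant (only the first sine eigenfunction does), so the ratio is strictly less than C_P, consistent with ||u||_L² ≤ C_P ||u'||_L².


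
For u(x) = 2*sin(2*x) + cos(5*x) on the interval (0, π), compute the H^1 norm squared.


||u||_{H^1(0,π)}^2 = -416/21 + 23*π

u'(x) = -5*sin(5*x) + 4*cos(2*x).
Expand u² and (u')² and integrate term by term on (0, π), using: for integers n ≥ 1, ∫_0^π sin²(nx) dx = ∫_0^π cos²(nx) dx = π/2; for n ≠ n', ∫_0^π sin(nx)sin(n'x) dx = ∫_0^π cos(nx)cos(n'x) dx = 0; and by product-to-sum, ∫_0^π sin(nx)cos(n'x) dx = ½∫_0^π [sin((n+n')x) + sin((n−n')x)] dx, which is 0 when n+n' is even and 2n/(n²−n'²) when n+n' is odd (it need not vanish on (0, π)).
  u² squared terms: (2)²·∫sin(2x)² dx = 4·π/2 = 2*π;  (1)²·∫cos(5x)² dx = 1·π/2 = π/2.
  u² cross terms: 2·(2)·(1)·∫sin(2x)·cos(5x) dx = 4·(-4/21) = -16/21.
  So ∫_0^π u² dx = 2*π + π/2 − 16/21 = -16/21 + 5*π/2.
  (u')² squared terms: (-5)²·∫sin(5x)² dx = 25·π/2 = 25*π/2;  (4)²·∫cos(2x)² dx = 16·π/2 = 8*π.
  (u')² cross terms: 2·(-5)·(4)·∫sin(5x)·cos(2x) dx = -40·(10/21) = -400/21.
  So ∫_0^π (u')² dx = 25*π/2 + 8*π − 400/21 = -400/21 + 41*π/2.
||u||_{H^1}^2 = (-16/21 + 5*π/2) + (-400/21 + 41*π/2) = -416/21 + 23*π.


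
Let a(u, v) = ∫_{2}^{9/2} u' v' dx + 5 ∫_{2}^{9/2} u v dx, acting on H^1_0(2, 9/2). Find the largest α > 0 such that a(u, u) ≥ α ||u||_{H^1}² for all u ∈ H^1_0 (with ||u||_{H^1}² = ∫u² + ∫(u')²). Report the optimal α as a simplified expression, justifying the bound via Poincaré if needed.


α = 1

Coercivity of a(·,·) on H^1_0(2, 9/2) means a(u, u) ≥ α ||u||_{H^1}² for every u ∈ H^1_0.
The interval has length L = 5/2, and Poincaré/coercivity depend only on L. Here a(u, u) = ∫(u')² + (5)·∫u².
Here c = 5 ≥ 1, so a(u,u) = ∫(u')² + c∫u² ≥ ∫(u')² + ∫u² = ||u||_{H^1}², i.e. α = 1 works. No larger α is possible: a(u,u) ≥ α||u||_{H^1}² means (1−α)∫(u')² ≥ (α−c)∫u², and for the modes u_n = sin(nπ(x−x₀)/L) (x₀ the left endpoint) one has ∫u_n²/∫(u_n')² = (L/(nπ))² → 0, so a(u_n,u_n)/||u_n||_{H^1}² → 1. Hence the optimal constant is α = 1.
Therefore α = 1.


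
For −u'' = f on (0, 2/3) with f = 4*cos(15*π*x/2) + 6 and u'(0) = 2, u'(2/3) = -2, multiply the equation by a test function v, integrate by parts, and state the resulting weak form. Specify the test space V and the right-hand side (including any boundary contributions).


V = H^1(0, 2/3) (v unrestricted at boundary; u is determined up to an additive constant); weak form: ∫_0^2/3 u'v' dx = ∫_0^2/3 (4*cos(15*π*x/2) + 6) v dx − 2·v(2/3) − 2·v(0) for all v ∈ V.

Multiply both sides by a test function v and integrate from 0 to 2/3:
  ∫_0^2/3 −u''(x) v(x) dx = ∫_0^2/3 f(x) v(x) dx.
Integrate the LHS by parts once:
  ∫_0^2/3 −u'' v dx = −[u'(x) v(x)]_0^2/3 + ∫_0^2/3 u'(x) v'(x) dx.
Thus ∫_0^2/3 u'(x) v'(x) dx = ∫_0^2/3 f(x) v(x) dx + [u'(x) v(x)]_0^2/3.
Choose V so that boundary terms are either known or forced to vanish.
u has inhomogeneous Neumann u'(0) = 2, u'(2/3) = -2. [u' v]_0^2/3 = (-2)·v(2/3) − (2)·v(0) = − 2·v(2/3) − 2·v(0). Take V = H^1(0, 2/3); boundary term becomes part of RHS.
Weak formulation: find u (satisfying any essential BC) such that ∫_0^2/3 u'(x) v'(x) dx = ∫_0^2/3 f v dx − 2·v(2/3) − 2·v(0) for all v ∈ V (Neumann data are natural BCs: they enter the RHS as boundary terms).
Substituting f(x) = 4*cos(15*π*x/2) + 6, the right-hand side is ∫_0^2/3 (4*cos(15*π*x/2) + 6) v dx − 2·v(2/3) − 2·v(0).
Compatibility check (pure Neumann): taking v ≡ 1 ∈ V gives 0 = ∫_0^2/3 f dx + (-2) − (2), i.e. ∫_0^2/3 f dx must equal u'(0) − u'(2/3) = 4. Indeed ∫_0^2/3 (4*cos(15*π*x/2) + 6) dx = 4, so the data are compatible. The solution is then unique only up to an additive constant (fix it e.g. by requiring ∫_0^2/3 u dx = 0).
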